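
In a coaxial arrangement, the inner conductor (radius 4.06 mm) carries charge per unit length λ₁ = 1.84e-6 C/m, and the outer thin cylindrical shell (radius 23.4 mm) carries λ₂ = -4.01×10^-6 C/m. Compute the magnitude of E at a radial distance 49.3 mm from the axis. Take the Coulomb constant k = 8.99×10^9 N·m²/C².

Choose a coaxial cylinder of radius r = 49.3 mm (arbitrary length L) as the Gaussian surface (r > 23.4 mm, enclosing both).
λ_enc = λ₁ + λ₂ = (1.84×10^-6) + (-4.01×10^-6) = -2.17×10^-6 C/m.
By Gauss's law (flux through the curved wall only), E·2πrL = λ_enc L/ε₀.
E = 2k|λ_enc|/r = 2(8.99×10^9)(2.17×10^-6)/(0.0493) = 7.91×10^5 N/C.

E ≈ 7.91×10^5 N/C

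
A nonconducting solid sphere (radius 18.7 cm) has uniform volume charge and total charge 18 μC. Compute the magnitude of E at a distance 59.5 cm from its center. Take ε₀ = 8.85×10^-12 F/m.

4.57×10^5 N/C

Take a concentric spherical Gaussian surface of radius r = 59.5 cm (r > R, so the entire charge is enclosed).
Q_enc = 18 μC = 1.80×10^-5 C.
By Gauss's law, ∮E·dA = E·4πr² = Q_enc/ε₀.
E = |Q_enc|/(4πε₀r²) = (1.80e-5)/(4π·8.85×10^-12·(0.595)²) = 4.57×10^5 N/C.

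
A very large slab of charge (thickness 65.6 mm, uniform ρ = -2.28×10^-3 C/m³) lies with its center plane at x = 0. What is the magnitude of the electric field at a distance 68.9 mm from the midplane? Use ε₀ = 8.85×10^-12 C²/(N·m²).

8.45×10^6 N/C

The point |x| = 68.9 mm lies outside the slab (half-thickness 0.0328 m). A symmetric pillbox spanning the full slab encloses Q_enc = ρ·d·A.
Flux = 2EA ⇒ E = |ρ|d/(2ε₀), independent of distance outside.
E = (2.28×10^-3)(0.0656)/(2·8.85×10^-12) = 8.45e6 N/C.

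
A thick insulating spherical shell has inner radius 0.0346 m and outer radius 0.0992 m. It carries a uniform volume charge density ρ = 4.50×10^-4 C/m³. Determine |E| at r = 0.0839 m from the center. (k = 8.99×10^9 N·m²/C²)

Symmetry ⇒ E = E(r) r̂. Gaussian sphere of radius r = 0.0839 m (within the shell material, 0.0346 m < r < 0.0992 m).
Only the shell between 0.0346 m and r is enclosed: Q_enc = ρ·(4π/3)(r³ − a³) = (4.50×10^-4)·(4π/3)·((0.0839)³ − (0.0346)³) = 1.035e-6 C.
Applying ∮E·dA = Q_enc/ε₀ with Φ = E(4πr²):
E = k|Q_enc|/r² = (8.99×10^9)(1.035×10^-6)/(0.0839)² = 1.32×10^6 N/C.

|E| ≈ 1.32×10^6 N/C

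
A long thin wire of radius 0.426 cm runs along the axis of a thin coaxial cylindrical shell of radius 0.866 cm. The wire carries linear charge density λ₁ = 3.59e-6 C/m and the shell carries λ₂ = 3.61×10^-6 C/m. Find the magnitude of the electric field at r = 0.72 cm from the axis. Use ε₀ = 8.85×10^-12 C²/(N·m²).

E = 8.97e6 N/C

Take a coaxial cylindrical Gaussian surface of radius r = 0.72 cm and length L (between the conductors, 0.426 cm < r < 0.866 cm).
The shell at 0.866 cm lies outside the Gaussian surface, so λ_enc = λ₁ = 3.59×10^-6 C/m.
By Gauss's law (flux through the curved wall only), E·2πrL = λ_enc L/ε₀.
E = |λ_enc|/(2πε₀r) = (3.59×10^-6)/(2π·8.85×10^-12·0.0072) = 8.97×10^6 N/C.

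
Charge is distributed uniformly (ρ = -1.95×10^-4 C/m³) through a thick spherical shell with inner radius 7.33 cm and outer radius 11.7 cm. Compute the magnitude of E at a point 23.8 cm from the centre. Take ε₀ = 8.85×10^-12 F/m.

E ≈ 1.57×10^5 N/C

Symmetry ⇒ E = E(r) r̂. Gaussian sphere of radius r = 23.8 cm (r > 11.7 cm, enclosing the whole shell).
Q_enc = ρ·(4π/3)(b³ − a³) = (-1.95e-4)·(4π/3)·((0.117)³ − (0.0733)³) = -9.865e-7 C.
Since E is radial and uniform over the Gaussian sphere, Φ = E·4πr² = Q_enc/ε₀.
E = |Q_enc|/(4πε₀r²) = (9.865×10^-7)/(4π·8.85×10^-12·(0.238)²) = 1.57×10^5 N/C.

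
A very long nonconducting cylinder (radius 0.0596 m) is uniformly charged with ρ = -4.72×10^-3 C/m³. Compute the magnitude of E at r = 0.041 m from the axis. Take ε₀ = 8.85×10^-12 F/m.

1.09e7 V/m

By cylindrical symmetry E is radial; use a coaxial Gaussian cylinder of radius 0.041 m and length L (r < R).
Enclosed charge per unit length: λ_enc = ρ·πr² = (-4.72×10^-3)π(0.041)² = -2.493×10^-5 C/m.
Gauss's law: E·2πrL = λ_enc L/ε₀.
E = |λ_enc|/(2πε₀r) = (2.493e-5)/(2π·8.85×10^-12·0.041) = 1.09×10^7 N/C.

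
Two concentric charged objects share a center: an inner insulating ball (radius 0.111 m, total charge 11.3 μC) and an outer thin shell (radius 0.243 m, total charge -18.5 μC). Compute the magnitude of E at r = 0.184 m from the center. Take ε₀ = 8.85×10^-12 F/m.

E = 3.00×10^6 V/m

Use a concentric Gaussian sphere at r = 0.184 m (between the bodies, 0.111 m < r < 0.243 m).
The shell at 0.243 m lies outside the Gaussian surface, so Q_enc = 11.3 μC = 1.13e-5 C.
Since E is radial and uniform over the Gaussian sphere, Φ = E·4πr² = Q_enc/ε₀.
E = |Q_enc|/(4πε₀r²) = (1.13×10^-5)/(4π·8.85×10^-12·(0.184)²) = 3.00×10^6 N/C.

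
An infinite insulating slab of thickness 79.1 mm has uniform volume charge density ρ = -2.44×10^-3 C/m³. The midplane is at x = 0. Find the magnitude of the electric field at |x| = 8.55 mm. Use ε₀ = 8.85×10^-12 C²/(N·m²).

E = 2.36×10^6 N/C

By symmetry E is perpendicular to the slab. A Gaussian pillbox from −8.55 mm to +8.55 mm (face area A) lies entirely within the slab.
Q_enc = ρ·(2x)·A and flux = 2EA, so 2EA = 2ρxA/ε₀ ⇒ E = |ρ|x/ε₀.
E = (2.44e-3)(0.00855)/(8.85×10^-12) = 2.36×10^6 N/C.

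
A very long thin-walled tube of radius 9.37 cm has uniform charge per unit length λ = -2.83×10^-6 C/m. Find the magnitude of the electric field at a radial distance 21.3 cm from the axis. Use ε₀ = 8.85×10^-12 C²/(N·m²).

E ≈ 2.39×10^5 V/m

Coaxial Gaussian cylinder, radius r = 21.3 cm, length L (r > 9.37 cm).
The full line charge is enclosed: λ_enc = -2.83×10^-6 C/m.
Gauss's law: E·2πrL = λ_enc L/ε₀.
E = |λ_enc|/(2πε₀r) = (2.83e-6)/(2π·8.85×10^-12·0.213) = 2.39×10^5 N/C.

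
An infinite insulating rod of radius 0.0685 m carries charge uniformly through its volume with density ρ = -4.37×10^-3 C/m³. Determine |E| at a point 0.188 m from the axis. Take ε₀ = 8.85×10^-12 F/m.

6.16e6 N/C

Coaxial Gaussian cylinder, radius r = 0.188 m, length L (r > 0.0685 m, full cross-section enclosed).
λ_enc = ρ·πR² = (-4.37×10^-3)π(0.0685)² = -6.442e-5 C/m.
Gauss's law: E·2πrL = λ_enc L/ε₀.
E = |λ_enc|/(2πε₀r) = (6.442×10^-5)/(2π·8.85×10^-12·0.188) = 6.16e6 N/C.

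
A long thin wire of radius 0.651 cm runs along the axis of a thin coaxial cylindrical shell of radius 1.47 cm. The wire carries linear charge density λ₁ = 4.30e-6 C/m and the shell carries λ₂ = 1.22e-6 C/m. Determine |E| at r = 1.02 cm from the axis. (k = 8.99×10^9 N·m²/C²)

Take a coaxial cylindrical Gaussian surface of radius r = 1.02 cm and length L (between the conductors, 0.651 cm < r < 1.47 cm).
The shell at 1.47 cm lies outside the Gaussian surface, so λ_enc = λ₁ = 4.30e-6 C/m.
Gauss's law: E·2πrL = λ_enc L/ε₀.
E = 2k|λ_enc|/r = 2(8.99×10^9)(4.30e-6)/(0.0102) = 7.58×10^6 N/C.

E ≈ 7.58×10^6 V/m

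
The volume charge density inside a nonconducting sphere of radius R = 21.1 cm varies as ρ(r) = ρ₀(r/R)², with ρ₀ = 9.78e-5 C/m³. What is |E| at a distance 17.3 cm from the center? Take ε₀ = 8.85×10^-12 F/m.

Use a concentric Gaussian sphere at r = 17.3 cm (r < R).
Q_enc = ∫₀^r ρ(r')·4πr'² dr' = (4πρ₀/R²) ∫₀^r r'^4 dr' = 4πρ₀ r^5/(5·R²) = 8.555×10^-7 C.
Applying ∮E·dA = Q_enc/ε₀ with Φ = E(4πr²):
E = |Q_enc|/(4πε₀r²) = (8.555×10^-7)/(4π·8.85×10^-12·(0.173)²) = 2.57×10^5 N/C.

E = 2.57e5 N/C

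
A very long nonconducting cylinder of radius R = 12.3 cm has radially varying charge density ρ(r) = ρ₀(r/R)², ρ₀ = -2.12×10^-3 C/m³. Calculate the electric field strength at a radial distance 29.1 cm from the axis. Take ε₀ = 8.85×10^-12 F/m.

By cylindrical symmetry E is radial; use a coaxial Gaussian cylinder of radius 29.1 cm and length L (r > R, full charge per length enclosed).
λ_enc = 2π ∫₀^R ρ₀(r'/R)^2 r' dr' = 2πρ₀R²/4 = -5.038e-5 C/m.
By Gauss's law (flux through the curved wall only), E·2πrL = λ_enc L/ε₀.
E = |λ_enc|/(2πε₀r) = (5.038×10^-5)/(2π·8.85×10^-12·0.291) = 3.11×10^6 N/C.

E = 3.11e6 N/C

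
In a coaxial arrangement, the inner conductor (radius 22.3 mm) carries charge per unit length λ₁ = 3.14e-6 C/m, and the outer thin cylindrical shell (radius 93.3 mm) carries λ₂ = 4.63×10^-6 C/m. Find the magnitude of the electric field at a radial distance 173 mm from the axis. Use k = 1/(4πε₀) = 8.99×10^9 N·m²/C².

|E| ≈ 8.08e5 V/m

Coaxial Gaussian cylinder, radius r = 173 mm, length L (r > 93.3 mm, enclosing both).
λ_enc = λ₁ + λ₂ = (3.14×10^-6) + (4.63e-6) = 7.77×10^-6 C/m.
Gauss's law: E·2πrL = λ_enc L/ε₀.
E = 2k|λ_enc|/r = 2(8.99×10^9)(7.77×10^-6)/(0.173) = 8.08×10^5 N/C.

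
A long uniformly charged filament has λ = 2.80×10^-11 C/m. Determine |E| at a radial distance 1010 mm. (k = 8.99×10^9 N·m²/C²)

0.498 V/m

Choose a coaxial cylinder of radius r = 1010 mm (arbitrary length L) as the Gaussian surface.
Q_enc = λL, so λ_enc = 2.80e-11 C/m.
Since E is radial and uniform over the curved surface, Φ = E·2πrL = Q_enc/ε₀ = λ_enc L/ε₀.
E = 2k|λ_enc|/r = 2(8.99×10^9)(2.80×10^-11)/(1.01) = 0.498 N/C.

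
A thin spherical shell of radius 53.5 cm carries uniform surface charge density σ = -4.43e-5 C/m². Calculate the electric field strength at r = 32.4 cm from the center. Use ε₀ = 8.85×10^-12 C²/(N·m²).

|E| = 0 N/C

Take a concentric spherical Gaussian surface of radius r = 32.4 cm (inside the shell, r < 53.5 cm).
No charge lies within this surface, so Q_enc = 0 and Gauss's law gives E·4πr² = 0 ⇒ E = 0.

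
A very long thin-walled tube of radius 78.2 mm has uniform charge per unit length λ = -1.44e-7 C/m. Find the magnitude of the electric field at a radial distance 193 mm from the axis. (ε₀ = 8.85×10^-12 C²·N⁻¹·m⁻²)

1.34×10^4 V/m

Take a coaxial cylindrical Gaussian surface of radius r = 193 mm and length L (r > 78.2 mm).
The full line charge is enclosed: λ_enc = -1.44×10^-7 C/m.
Applying ∮E·dA = Q_enc/ε₀ with the end caps contributing no flux:
E = |λ_enc|/(2πε₀r) = (1.44×10^-7)/(2π·8.85×10^-12·0.193) = 1.34e4 N/C.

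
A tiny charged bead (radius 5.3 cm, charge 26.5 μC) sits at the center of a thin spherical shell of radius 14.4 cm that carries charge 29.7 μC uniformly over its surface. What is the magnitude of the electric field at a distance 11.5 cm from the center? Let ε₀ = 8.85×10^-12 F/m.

|E| = 1.80×10^7 N/C

Symmetry ⇒ E = E(r) r̂. Gaussian sphere of radius r = 11.5 cm (between the bodies, 5.3 cm < r < 14.4 cm).
The shell at 14.4 cm lies outside the Gaussian surface, so Q_enc = 26.5 μC = 2.65×10^-5 C.
Since E is radial and uniform over the Gaussian sphere, Φ = E·4πr² = Q_enc/ε₀.
E = |Q_enc|/(4πε₀r²) = (2.65e-5)/(4π·8.85×10^-12·(0.115)²) = 1.80×10^7 N/C.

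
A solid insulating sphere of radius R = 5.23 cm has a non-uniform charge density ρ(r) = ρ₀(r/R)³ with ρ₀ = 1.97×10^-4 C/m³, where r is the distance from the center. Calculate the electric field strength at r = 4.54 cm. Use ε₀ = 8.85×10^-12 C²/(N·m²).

Symmetry ⇒ E = E(r) r̂. Gaussian sphere of radius r = 4.54 cm (r < R).
Q_enc = ∫₀^r ρ(r')·4πr'² dr' = (4πρ₀/R³) ∫₀^r r'^5 dr' = 4πρ₀ r^6/(6·R³) = 2.526×10^-8 C.
By Gauss's law, ∮E·dA = E·4πr² = Q_enc/ε₀.
E = |Q_enc|/(4πε₀r²) = (2.526e-8)/(4π·8.85×10^-12·(0.0454)²) = 1.10e5 N/C.

E = 1.10e5 N/C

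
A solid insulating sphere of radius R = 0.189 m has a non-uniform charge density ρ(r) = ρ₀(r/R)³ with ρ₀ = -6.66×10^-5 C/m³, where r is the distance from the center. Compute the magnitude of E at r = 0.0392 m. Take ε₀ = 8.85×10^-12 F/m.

Symmetry ⇒ E = E(r) r̂. Gaussian sphere of radius r = 0.0392 m (r < R).
Q_enc = ∫₀^r ρ(r')·4πr'² dr' = (4πρ₀/R³) ∫₀^r r'^5 dr' = 4πρ₀ r^6/(6·R³) = -7.497×10^-11 C.
By Gauss's law, ∮E·dA = E·4πr² = Q_enc/ε₀.
E = |Q_enc|/(4πε₀r²) = (7.497×10^-11)/(4π·8.85×10^-12·(0.0392)²) = 439 N/C.

|E| ≈ 439 N/C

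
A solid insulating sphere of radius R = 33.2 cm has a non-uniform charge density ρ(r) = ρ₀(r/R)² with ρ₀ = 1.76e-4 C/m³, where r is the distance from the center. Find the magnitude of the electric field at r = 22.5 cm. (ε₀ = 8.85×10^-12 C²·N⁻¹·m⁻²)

By spherical symmetry E is radial; choose a Gaussian sphere of radius r = 22.5 cm (r < R).
Integrate the density: Q_enc = 4π ∫₀^r ρ₀(r'/R)^2 r'² dr' = 4πρ₀ r^5/(5·R²) = 2.314e-6 C.
Applying ∮E·dA = Q_enc/ε₀ with Φ = E(4πr²):
E = |Q_enc|/(4πε₀r²) = (2.314e-6)/(4π·8.85×10^-12·(0.225)²) = 4.11e5 N/C.

E = 4.11×10^5 V/m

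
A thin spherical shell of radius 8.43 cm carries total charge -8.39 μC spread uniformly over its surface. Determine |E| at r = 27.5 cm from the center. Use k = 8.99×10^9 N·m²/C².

By spherical symmetry E is radial; choose a Gaussian sphere of radius r = 27.5 cm (r > 8.43 cm).
The entire shell is enclosed: Q_enc = -8.39×10^-6 C.
Gauss's law: E·4πr² = Q_enc/ε₀.
E = k|Q_enc|/r² = (8.99×10^9)(8.39×10^-6)/(0.275)² = 9.97×10^5 N/C.

|E| = 9.97×10^5 N/C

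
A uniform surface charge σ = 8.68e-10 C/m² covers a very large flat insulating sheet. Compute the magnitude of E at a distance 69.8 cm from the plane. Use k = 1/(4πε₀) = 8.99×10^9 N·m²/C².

E ≈ 49 V/m

Choose a cylindrical pillbox piercing the sheet, end faces (area A) parallel to it.
Only the two end caps contribute flux: Φ = 2EA. With Q_enc = σA, Gauss's law gives E = |σ|/(2ε₀).
E = 2πk|σ| = 2π(8.99×10^9)(8.68e-10) = 49 N/C.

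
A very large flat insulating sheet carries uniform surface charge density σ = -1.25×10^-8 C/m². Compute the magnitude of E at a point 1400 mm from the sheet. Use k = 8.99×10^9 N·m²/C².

E = 706 N/C

By planar symmetry E is perpendicular to the sheet and uniform; use a Gaussian pillbox with flat faces of area A on each side of the sheet.
Flux Φ = 2EA and Q_enc = σA, so 2EA = σA/ε₀ ⇒ E = |σ|/(2ε₀), independent of distance.
E = 2πk|σ| = 2π(8.99×10^9)(1.25×10^-8) = 706 N/C.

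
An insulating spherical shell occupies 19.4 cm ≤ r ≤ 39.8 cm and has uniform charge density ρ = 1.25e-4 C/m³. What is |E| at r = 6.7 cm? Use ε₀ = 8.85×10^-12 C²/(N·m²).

|E| = 0 V/m

By spherical symmetry E is radial; choose a Gaussian sphere of radius r = 6.7 cm (r < 19.4 cm, inside the empty cavity).
No charge is enclosed, so by Gauss's law E·4πr² = 0 ⇒ E = 0.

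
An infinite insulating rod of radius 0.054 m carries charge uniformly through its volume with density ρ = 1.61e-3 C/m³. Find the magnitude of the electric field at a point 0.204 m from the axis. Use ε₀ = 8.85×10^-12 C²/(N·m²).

|E| ≈ 1.30×10^6 V/m

Coaxial Gaussian cylinder, radius r = 0.204 m, length L (r > 0.054 m, full cross-section enclosed).
λ_enc = ρ·πR² = (1.61e-3)π(0.054)² = 1.475×10^-5 C/m.
Gauss's law: E·2πrL = λ_enc L/ε₀.
E = |λ_enc|/(2πε₀r) = (1.475×10^-5)/(2π·8.85×10^-12·0.204) = 1.30×10^6 N/C.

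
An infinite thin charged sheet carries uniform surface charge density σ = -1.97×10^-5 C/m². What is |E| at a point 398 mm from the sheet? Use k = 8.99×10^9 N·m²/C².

E ≈ 1.11×10^6 N/C

The symmetry is planar: E is normal to the sheet and the same magnitude on both sides. Take a pillbox straddling the sheet with end-cap area A.
Only the two end caps contribute flux: Φ = 2EA. With Q_enc = σA, Gauss's law gives E = |σ|/(2ε₀).
E = 2πk|σ| = 2π(8.99×10^9)(1.97×10^-5) = 1.11×10^6 N/C.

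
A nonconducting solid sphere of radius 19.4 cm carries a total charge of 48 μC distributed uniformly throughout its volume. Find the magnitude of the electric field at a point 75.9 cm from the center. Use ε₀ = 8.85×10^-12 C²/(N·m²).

E ≈ 7.49e5 N/C

By spherical symmetry E is radial; choose a Gaussian sphere of radius r = 75.9 cm (r > R, so the entire charge is enclosed).
Q_enc = 48 μC = 4.80×10^-5 C.
By Gauss's law, ∮E·dA = E·4πr² = Q_enc/ε₀.
E = |Q_enc|/(4πε₀r²) = (4.80×10^-5)/(4π·8.85×10^-12·(0.759)²) = 7.49×10^5 N/C.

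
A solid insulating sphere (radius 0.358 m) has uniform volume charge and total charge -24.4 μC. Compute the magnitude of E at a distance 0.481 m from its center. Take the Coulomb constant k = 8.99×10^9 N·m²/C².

|E| ≈ 9.48×10^5 N/C

By spherical symmetry E is radial; choose a Gaussian sphere of radius r = 0.481 m (r > R, so the entire charge is enclosed).
Q_enc = -24.4 μC = -2.44×10^-5 C.
By Gauss's law, ∮E·dA = E·4πr² = Q_enc/ε₀.
E = k|Q_enc|/r² = (8.99×10^9)(2.44×10^-5)/(0.481)² = 9.48e5 N/C.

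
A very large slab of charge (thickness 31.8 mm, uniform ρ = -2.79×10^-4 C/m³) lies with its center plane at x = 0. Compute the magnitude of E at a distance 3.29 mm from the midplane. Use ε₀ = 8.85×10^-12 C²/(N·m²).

By symmetry E is perpendicular to the slab. A Gaussian pillbox from −3.29 mm to +3.29 mm (face area A) lies entirely within the slab.
Q_enc = ρ·(2x)·A and flux = 2EA, so 2EA = 2ρxA/ε₀ ⇒ E = |ρ|x/ε₀.
E = (2.79×10^-4)(0.00329)/(8.85×10^-12) = 1.04e5 N/C.

E ≈ 1.04e5 N/C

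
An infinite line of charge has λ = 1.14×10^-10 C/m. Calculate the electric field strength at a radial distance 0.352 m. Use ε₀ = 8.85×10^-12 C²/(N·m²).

Take a coaxial cylindrical Gaussian surface of radius r = 0.352 m and length L.
Q_enc = λL, so λ_enc = 1.14×10^-10 C/m.
Since E is radial and uniform over the curved surface, Φ = E·2πrL = Q_enc/ε₀ = λ_enc L/ε₀.
E = |λ_enc|/(2πε₀r) = (1.14×10^-10)/(2π·8.85×10^-12·0.352) = 5.82 N/C.

5.82 N/C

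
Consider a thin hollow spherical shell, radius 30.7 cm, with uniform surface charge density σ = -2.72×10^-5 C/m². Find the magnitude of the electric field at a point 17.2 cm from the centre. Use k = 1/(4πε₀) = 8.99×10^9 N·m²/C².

By spherical symmetry E is radial; choose a Gaussian sphere of radius r = 17.2 cm (inside the shell, r < 30.7 cm).
No charge lies within this surface, so Q_enc = 0 and Gauss's law gives E·4πr² = 0 ⇒ E = 0.

E = 0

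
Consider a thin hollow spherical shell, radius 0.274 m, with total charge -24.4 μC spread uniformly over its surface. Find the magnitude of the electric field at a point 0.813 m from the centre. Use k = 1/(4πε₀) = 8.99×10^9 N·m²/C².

Symmetry ⇒ E = E(r) r̂. Gaussian sphere of radius r = 0.813 m (r > 0.274 m).
The entire shell is enclosed: Q_enc = -2.44×10^-5 C.
Since E is radial and uniform over the Gaussian sphere, Φ = E·4πr² = Q_enc/ε₀.
E = k|Q_enc|/r² = (8.99×10^9)(2.44×10^-5)/(0.813)² = 3.32×10^5 N/C.

E = 3.32e5 N/C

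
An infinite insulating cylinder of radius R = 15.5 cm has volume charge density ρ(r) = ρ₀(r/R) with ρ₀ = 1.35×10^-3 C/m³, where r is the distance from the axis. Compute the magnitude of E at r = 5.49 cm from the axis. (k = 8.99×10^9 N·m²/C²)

E = 9.89×10^5 N/C

By cylindrical symmetry E is radial; use a coaxial Gaussian cylinder of radius 5.49 cm and length L (r < R).
λ_enc = ∫₀^r ρ(r')·2πr' dr' = (2πρ₀/R)·r^3/3 = 3.018e-6 C/m.
Gauss's law: E·2πrL = λ_enc L/ε₀.
E = 2k|λ_enc|/r = 2(8.99×10^9)(3.018×10^-6)/(0.0549) = 9.89×10^5 N/C.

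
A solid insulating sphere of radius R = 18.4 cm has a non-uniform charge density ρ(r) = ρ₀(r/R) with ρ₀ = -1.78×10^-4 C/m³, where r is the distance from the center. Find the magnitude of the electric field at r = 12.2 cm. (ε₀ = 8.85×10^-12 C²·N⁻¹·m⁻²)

4.07e5 N/C

Use a concentric Gaussian sphere at r = 12.2 cm (r < R).
Integrate the density: Q_enc = 4π ∫₀^r ρ₀(r'/R)^1 r'² dr' = 4πρ₀ r^4/(4·R) = -6.733e-7 C.
Applying ∮E·dA = Q_enc/ε₀ with Φ = E(4πr²):
E = |Q_enc|/(4πε₀r²) = (6.733×10^-7)/(4π·8.85×10^-12·(0.122)²) = 4.07×10^5 N/C.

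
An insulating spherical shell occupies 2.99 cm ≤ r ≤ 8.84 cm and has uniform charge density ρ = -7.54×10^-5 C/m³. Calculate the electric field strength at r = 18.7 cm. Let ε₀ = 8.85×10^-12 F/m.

Use a concentric Gaussian sphere at r = 18.7 cm (r > 8.84 cm, enclosing the whole shell).
Q_enc = ρ·(4π/3)(b³ − a³) = (-7.54×10^-5)·(4π/3)·((0.0884)³ − (0.0299)³) = -2.097×10^-7 C.
Applying ∮E·dA = Q_enc/ε₀ with Φ = E(4πr²):
E = |Q_enc|/(4πε₀r²) = (2.097×10^-7)/(4π·8.85×10^-12·(0.187)²) = 5.39×10^4 N/C.

E ≈ 5.39×10^4 N/C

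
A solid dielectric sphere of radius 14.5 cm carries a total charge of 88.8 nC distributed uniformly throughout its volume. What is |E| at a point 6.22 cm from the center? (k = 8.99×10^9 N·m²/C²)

Symmetry ⇒ E = E(r) r̂. Gaussian sphere of radius r = 6.22 cm (r < R).
For a uniform sphere the enclosed fraction is (r/R)³, so Q_enc = (88.8 nC)(0.0622/0.145)³ = 7.009e-9 C.
By Gauss's law, ∮E·dA = E·4πr² = Q_enc/ε₀.
E = k|Q_enc|/r² = (8.99×10^9)(7.009×10^-9)/(0.0622)² = 1.63e4 N/C.

1.63e4 V/m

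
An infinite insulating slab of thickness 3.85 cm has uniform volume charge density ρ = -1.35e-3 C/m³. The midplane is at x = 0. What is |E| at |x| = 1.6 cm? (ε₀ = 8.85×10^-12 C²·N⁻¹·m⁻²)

By symmetry E is perpendicular to the slab. A Gaussian pillbox from −1.6 cm to +1.6 cm (face area A) lies entirely within the slab.
Q_enc = ρ·(2x)·A and flux = 2EA, so 2EA = 2ρxA/ε₀ ⇒ E = |ρ|x/ε₀.
E = (1.35e-3)(0.016)/(8.85×10^-12) = 2.44×10^6 N/C.

|E| = 2.44×10^6 N/C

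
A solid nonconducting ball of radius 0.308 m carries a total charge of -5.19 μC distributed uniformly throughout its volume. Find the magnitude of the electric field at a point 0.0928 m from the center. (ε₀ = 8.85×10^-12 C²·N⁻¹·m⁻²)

|E| ≈ 1.48×10^5 N/C

Take a concentric spherical Gaussian surface of radius r = 0.0928 m (r < R).
For a uniform sphere the enclosed fraction is (r/R)³, so Q_enc = (-5.19 μC)(0.0928/0.308)³ = -1.42e-7 C.
By Gauss's law, ∮E·dA = E·4πr² = Q_enc/ε₀.
E = |Q_enc|/(4πε₀r²) = (1.42×10^-7)/(4π·8.85×10^-12·(0.0928)²) = 1.48e5 N/C.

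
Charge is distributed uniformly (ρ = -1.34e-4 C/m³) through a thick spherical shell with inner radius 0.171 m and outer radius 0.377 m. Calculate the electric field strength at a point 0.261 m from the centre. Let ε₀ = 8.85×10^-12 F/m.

Symmetry ⇒ E = E(r) r̂. Gaussian sphere of radius r = 0.261 m (within the shell material, 0.171 m < r < 0.377 m).
Enclosed charge is the volume from a to r: Q_enc = (4π/3)ρ(r³ − a³) = -7.173×10^-6 C.
Applying ∮E·dA = Q_enc/ε₀ with Φ = E(4πr²):
E = |Q_enc|/(4πε₀r²) = (7.173×10^-6)/(4π·8.85×10^-12·(0.261)²) = 9.47×10^5 N/C.

|E| ≈ 9.47×10^5 V/m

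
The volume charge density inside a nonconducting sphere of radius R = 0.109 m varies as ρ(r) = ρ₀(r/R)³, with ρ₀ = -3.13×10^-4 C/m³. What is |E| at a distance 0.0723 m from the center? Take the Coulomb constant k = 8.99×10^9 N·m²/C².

|E| ≈ 1.24e5 N/C

Symmetry ⇒ E = E(r) r̂. Gaussian sphere of radius r = 0.0723 m (r < R).
Q_enc = ∫₀^r ρ(r')·4πr'² dr' = (4πρ₀/R³) ∫₀^r r'^5 dr' = 4πρ₀ r^6/(6·R³) = -7.23×10^-8 C.
By Gauss's law, ∮E·dA = E·4πr² = Q_enc/ε₀.
E = k|Q_enc|/r² = (8.99×10^9)(7.23×10^-8)/(0.0723)² = 1.24e5 N/C.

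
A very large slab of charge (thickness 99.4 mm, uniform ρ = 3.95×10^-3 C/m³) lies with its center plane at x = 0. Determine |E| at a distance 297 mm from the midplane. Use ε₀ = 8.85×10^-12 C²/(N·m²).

|E| ≈ 2.22×10^7 V/m

The point |x| = 297 mm lies outside the slab (half-thickness 0.0497 m). A symmetric pillbox spanning the full slab encloses Q_enc = ρ·d·A.
Flux = 2EA ⇒ E = |ρ|d/(2ε₀), independent of distance outside.
E = (3.95×10^-3)(0.0994)/(2·8.85×10^-12) = 2.22×10^7 N/C.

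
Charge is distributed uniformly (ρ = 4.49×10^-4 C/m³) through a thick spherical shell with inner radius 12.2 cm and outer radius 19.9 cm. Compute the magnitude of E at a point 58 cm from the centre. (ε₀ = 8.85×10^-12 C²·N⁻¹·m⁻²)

Use a concentric Gaussian sphere at r = 58 cm (r > 19.9 cm, enclosing the whole shell).
Q_enc = ρ·(4π/3)(b³ − a³) = (4.49×10^-4)·(4π/3)·((0.199)³ − (0.122)³) = 1.141×10^-5 C.
Applying ∮E·dA = Q_enc/ε₀ with Φ = E(4πr²):
E = |Q_enc|/(4πε₀r²) = (1.141×10^-5)/(4π·8.85×10^-12·(0.58)²) = 3.05×10^5 N/C.

E ≈ 3.05×10^5 V/m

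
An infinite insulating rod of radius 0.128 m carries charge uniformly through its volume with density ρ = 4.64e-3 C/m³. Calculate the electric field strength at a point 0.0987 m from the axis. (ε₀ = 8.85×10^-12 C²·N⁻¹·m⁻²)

Coaxial Gaussian cylinder, radius r = 0.0987 m, length L (r < R).
Enclosed charge per unit length: λ_enc = ρ·πr² = (4.64×10^-3)π(0.0987)² = 1.42×10^-4 C/m.
By Gauss's law (flux through the curved wall only), E·2πrL = λ_enc L/ε₀.
E = |λ_enc|/(2πε₀r) = (1.42e-4)/(2π·8.85×10^-12·0.0987) = 2.59×10^7 N/C.

|E| = 2.59×10^7 N/C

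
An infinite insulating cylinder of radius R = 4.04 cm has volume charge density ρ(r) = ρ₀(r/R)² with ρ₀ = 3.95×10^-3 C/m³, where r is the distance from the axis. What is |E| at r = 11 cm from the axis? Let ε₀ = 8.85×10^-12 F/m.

Coaxial Gaussian cylinder, radius r = 11 cm, length L (r > R, full charge per length enclosed).
λ_enc = 2π ∫₀^R ρ₀(r'/R)^2 r' dr' = 2πρ₀R²/4 = 1.013×10^-5 C/m.
By Gauss's law (flux through the curved wall only), E·2πrL = λ_enc L/ε₀.
E = |λ_enc|/(2πε₀r) = (1.013e-5)/(2π·8.85×10^-12·0.11) = 1.66×10^6 N/C.

|E| = 1.66×10^6 V/m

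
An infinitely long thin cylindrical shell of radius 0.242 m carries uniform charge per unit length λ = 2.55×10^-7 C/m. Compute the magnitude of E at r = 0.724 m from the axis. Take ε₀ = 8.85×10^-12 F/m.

|E| = 6.33e3 V/m

By cylindrical symmetry E is radial; use a coaxial Gaussian cylinder of radius 0.724 m and length L (r > 0.242 m).
The full line charge is enclosed: λ_enc = 2.55e-7 C/m.
Applying ∮E·dA = Q_enc/ε₀ with the end caps contributing no flux:
E = |λ_enc|/(2πε₀r) = (2.55e-7)/(2π·8.85×10^-12·0.724) = 6.33e3 N/C.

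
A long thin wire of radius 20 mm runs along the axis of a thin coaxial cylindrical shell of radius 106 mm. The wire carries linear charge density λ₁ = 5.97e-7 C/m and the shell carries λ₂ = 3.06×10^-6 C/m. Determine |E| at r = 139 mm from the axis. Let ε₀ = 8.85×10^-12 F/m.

Coaxial Gaussian cylinder, radius r = 139 mm, length L (r > 106 mm, enclosing both).
λ_enc = λ₁ + λ₂ = (5.97×10^-7) + (3.06×10^-6) = 3.657e-6 C/m.
Applying ∮E·dA = Q_enc/ε₀ with the end caps contributing no flux:
E = |λ_enc|/(2πε₀r) = (3.657×10^-6)/(2π·8.85×10^-12·0.139) = 4.73e5 N/C.

|E| ≈ 4.73×10^5 V/m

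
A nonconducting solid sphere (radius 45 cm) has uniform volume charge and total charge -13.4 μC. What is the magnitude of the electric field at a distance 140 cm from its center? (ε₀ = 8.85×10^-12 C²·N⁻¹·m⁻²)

E = 6.15e4 N/C

Take a concentric spherical Gaussian surface of radius r = 140 cm (r > R, so the entire charge is enclosed).
Q_enc = -13.4 μC = -1.34×10^-5 C.
Applying ∮E·dA = Q_enc/ε₀ with Φ = E(4πr²):
E = |Q_enc|/(4πε₀r²) = (1.34×10^-5)/(4π·8.85×10^-12·(1.4)²) = 6.15×10^4 N/C.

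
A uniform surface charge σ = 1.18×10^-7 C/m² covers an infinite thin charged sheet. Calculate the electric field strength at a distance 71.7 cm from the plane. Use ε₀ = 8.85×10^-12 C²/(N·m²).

By planar symmetry E is perpendicular to the sheet and uniform; use a Gaussian pillbox with flat faces of area A on each side of the sheet.
Only the two end caps contribute flux: Φ = 2EA. With Q_enc = σA, Gauss's law gives E = |σ|/(2ε₀).
E = |σ|/(2ε₀) = (1.18×10^-7)/(2·8.85×10^-12) = 6.67×10^3 N/C.

6.67×10^3 N/C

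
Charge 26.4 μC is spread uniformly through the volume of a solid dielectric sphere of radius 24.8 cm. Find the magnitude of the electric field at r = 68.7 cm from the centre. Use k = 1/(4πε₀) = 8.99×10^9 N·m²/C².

E = 5.03e5 V/m

Use a concentric Gaussian sphere at r = 68.7 cm (r > R, so the entire charge is enclosed).
Q_enc = 26.4 μC = 2.64×10^-5 C.
By Gauss's law, ∮E·dA = E·4πr² = Q_enc/ε₀.
E = k|Q_enc|/r² = (8.99×10^9)(2.64×10^-5)/(0.687)² = 5.03×10^5 N/C.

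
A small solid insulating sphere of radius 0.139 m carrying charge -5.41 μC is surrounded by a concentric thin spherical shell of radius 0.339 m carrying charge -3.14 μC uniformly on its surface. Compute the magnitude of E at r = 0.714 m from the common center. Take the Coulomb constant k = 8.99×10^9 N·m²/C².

Symmetry ⇒ E = E(r) r̂. Gaussian sphere of radius r = 0.714 m (r > 0.339 m, enclosing both).
Q_enc = (-5.41 μC) + (-3.14 μC) = -8.55×10^-6 C.
Gauss's law: E·4πr² = Q_enc/ε₀.
E = k|Q_enc|/r² = (8.99×10^9)(8.55×10^-6)/(0.714)² = 1.51e5 N/C.

1.51e5 N/C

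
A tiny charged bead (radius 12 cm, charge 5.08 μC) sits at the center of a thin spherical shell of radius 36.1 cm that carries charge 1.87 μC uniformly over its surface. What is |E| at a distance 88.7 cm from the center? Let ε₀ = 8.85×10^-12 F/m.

By spherical symmetry E is radial; choose a Gaussian sphere of radius r = 88.7 cm (r > 36.1 cm, enclosing both).
Q_enc = (5.08 μC) + (1.87 μC) = 6.95×10^-6 C.
Applying ∮E·dA = Q_enc/ε₀ with Φ = E(4πr²):
E = |Q_enc|/(4πε₀r²) = (6.95e-6)/(4π·8.85×10^-12·(0.887)²) = 7.94×10^4 N/C.

|E| = 7.94e4 N/C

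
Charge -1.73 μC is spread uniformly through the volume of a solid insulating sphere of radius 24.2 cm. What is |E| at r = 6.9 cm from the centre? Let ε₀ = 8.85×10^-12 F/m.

Symmetry ⇒ E = E(r) r̂. Gaussian sphere of radius r = 6.9 cm (r < R).
Only the charge within r is enclosed: Q_enc = Q·(r/R)³ = (-1.73 μC)·(6.9 cm/24.2 cm)³ = -4.01e-8 C.
Gauss's law: E·4πr² = Q_enc/ε₀.
E = |Q_enc|/(4πε₀r²) = (4.01×10^-8)/(4π·8.85×10^-12·(0.069)²) = 7.57×10^4 N/C.

|E| ≈ 7.57×10^4 N/C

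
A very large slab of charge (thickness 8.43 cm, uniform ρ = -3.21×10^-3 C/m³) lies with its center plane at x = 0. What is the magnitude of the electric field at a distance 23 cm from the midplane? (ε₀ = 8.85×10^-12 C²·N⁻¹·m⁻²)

The point |x| = 23 cm lies outside the slab (half-thickness 0.04215 m). A symmetric pillbox spanning the full slab encloses Q_enc = ρ·d·A.
Flux = 2EA ⇒ E = |ρ|d/(2ε₀), independent of distance outside.
E = (3.21e-3)(0.0843)/(2·8.85×10^-12) = 1.53×10^7 N/C.

E ≈ 1.53×10^7 N/C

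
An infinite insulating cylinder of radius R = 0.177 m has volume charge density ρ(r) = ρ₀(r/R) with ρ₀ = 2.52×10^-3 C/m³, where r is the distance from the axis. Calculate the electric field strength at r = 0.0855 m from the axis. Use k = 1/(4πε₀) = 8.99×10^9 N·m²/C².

Choose a coaxial cylinder of radius r = 0.0855 m (arbitrary length L) as the Gaussian surface (r < R).
λ_enc = ∫₀^r ρ(r')·2πr' dr' = (2πρ₀/R)·r^3/3 = 1.864×10^-5 C/m.
Gauss's law: E·2πrL = λ_enc L/ε₀.
E = 2k|λ_enc|/r = 2(8.99×10^9)(1.864e-5)/(0.0855) = 3.92×10^6 N/C.

E ≈ 3.92×10^6 N/C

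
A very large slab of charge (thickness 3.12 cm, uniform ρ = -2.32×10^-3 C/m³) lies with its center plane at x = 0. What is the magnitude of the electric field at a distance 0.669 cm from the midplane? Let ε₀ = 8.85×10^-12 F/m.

|E| ≈ 1.75e6 N/C

By symmetry E is perpendicular to the slab. A Gaussian pillbox from −0.669 cm to +0.669 cm (face area A) lies entirely within the slab.
Q_enc = ρ·(2x)·A and flux = 2EA, so 2EA = 2ρxA/ε₀ ⇒ E = |ρ|x/ε₀.
E = (2.32×10^-3)(0.00669)/(8.85×10^-12) = 1.75e6 N/C.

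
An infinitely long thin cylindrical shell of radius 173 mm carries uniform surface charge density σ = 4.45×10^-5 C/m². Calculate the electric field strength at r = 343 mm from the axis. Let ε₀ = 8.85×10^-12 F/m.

Take a coaxial cylindrical Gaussian surface of radius r = 343 mm and length L (r > 173 mm).
The whole shell is enclosed: λ_enc = σ·2πR = (4.45×10^-5)·2π·(0.173) = 4.837e-5 C/m.
By Gauss's law (flux through the curved wall only), E·2πrL = λ_enc L/ε₀.
E = |λ_enc|/(2πε₀r) = (4.837×10^-5)/(2π·8.85×10^-12·0.343) = 2.54e6 N/C.

|E| ≈ 2.54e6 N/C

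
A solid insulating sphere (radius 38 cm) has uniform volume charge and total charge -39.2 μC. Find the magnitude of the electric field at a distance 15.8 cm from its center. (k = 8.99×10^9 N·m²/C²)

Take a concentric spherical Gaussian surface of radius r = 15.8 cm (r < R).
For a uniform sphere the enclosed fraction is (r/R)³, so Q_enc = (-39.2 μC)(0.158/0.38)³ = -2.818×10^-6 C.
Since E is radial and uniform over the Gaussian sphere, Φ = E·4πr² = Q_enc/ε₀.
E = k|Q_enc|/r² = (8.99×10^9)(2.818×10^-6)/(0.158)² = 1.01×10^6 N/C.

1.01e6 V/m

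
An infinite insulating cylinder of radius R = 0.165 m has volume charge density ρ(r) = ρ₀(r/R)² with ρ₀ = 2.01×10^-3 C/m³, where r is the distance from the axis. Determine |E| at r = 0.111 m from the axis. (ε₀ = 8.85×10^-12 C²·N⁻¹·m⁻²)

E ≈ 2.85×10^6 N/C

By cylindrical symmetry E is radial; use a coaxial Gaussian cylinder of radius 0.111 m and length L (r < R).
λ_enc = ∫₀^r ρ(r')·2πr' dr' = (2πρ₀/R²)·r^4/4 = 1.761×10^-5 C/m.
Since E is radial and uniform over the curved surface, Φ = E·2πrL = Q_enc/ε₀ = λ_enc L/ε₀.
E = |λ_enc|/(2πε₀r) = (1.761×10^-5)/(2π·8.85×10^-12·0.111) = 2.85e6 N/C.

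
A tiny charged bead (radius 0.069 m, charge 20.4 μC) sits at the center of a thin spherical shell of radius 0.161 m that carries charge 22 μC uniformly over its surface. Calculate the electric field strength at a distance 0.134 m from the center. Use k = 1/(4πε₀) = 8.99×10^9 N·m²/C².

Symmetry ⇒ E = E(r) r̂. Gaussian sphere of radius r = 0.134 m (between the bodies, 0.069 m < r < 0.161 m).
The shell at 0.161 m lies outside the Gaussian surface, so Q_enc = 20.4 μC = 2.04×10^-5 C.
Gauss's law: E·4πr² = Q_enc/ε₀.
E = k|Q_enc|/r² = (8.99×10^9)(2.04×10^-5)/(0.134)² = 1.02e7 N/C.

E ≈ 1.02×10^7 V/m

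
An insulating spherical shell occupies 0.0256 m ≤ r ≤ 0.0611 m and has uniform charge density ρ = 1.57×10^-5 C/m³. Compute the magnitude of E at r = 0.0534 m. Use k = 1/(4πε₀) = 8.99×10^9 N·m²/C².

|E| ≈ 2.81×10^4 V/m

Symmetry ⇒ E = E(r) r̂. Gaussian sphere of radius r = 0.0534 m (within the shell material, 0.0256 m < r < 0.0611 m).
Enclosed charge is the volume from a to r: Q_enc = (4π/3)ρ(r³ − a³) = 8.911×10^-9 C.
Since E is radial and uniform over the Gaussian sphere, Φ = E·4πr² = Q_enc/ε₀.
E = k|Q_enc|/r² = (8.99×10^9)(8.911×10^-9)/(0.0534)² = 2.81×10^4 N/C.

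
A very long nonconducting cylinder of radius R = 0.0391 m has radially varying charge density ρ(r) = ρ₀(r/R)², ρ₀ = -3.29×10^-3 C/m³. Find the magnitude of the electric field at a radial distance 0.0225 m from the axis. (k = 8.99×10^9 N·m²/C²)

E ≈ 6.92×10^5 V/m

By cylindrical symmetry E is radial; use a coaxial Gaussian cylinder of radius 0.0225 m and length L (r < R).
Integrating ρ over the cross-section to radius r: λ_enc = (2πρ₀/R²) ∫₀^r r'^3 dr' = 2πρ₀ r^4/(4·R²) = -8.663×10^-7 C/m.
Gauss's law: E·2πrL = λ_enc L/ε₀.
E = 2k|λ_enc|/r = 2(8.99×10^9)(8.663×10^-7)/(0.0225) = 6.92×10^5 N/C.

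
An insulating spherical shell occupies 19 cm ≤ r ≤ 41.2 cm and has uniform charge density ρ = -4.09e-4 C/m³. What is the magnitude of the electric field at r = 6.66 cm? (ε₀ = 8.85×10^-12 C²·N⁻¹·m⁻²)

Take a concentric spherical Gaussian surface of radius r = 6.66 cm (r < 19 cm, inside the empty cavity).
No charge is enclosed, so by Gauss's law E·4πr² = 0 ⇒ E = 0.

E = 0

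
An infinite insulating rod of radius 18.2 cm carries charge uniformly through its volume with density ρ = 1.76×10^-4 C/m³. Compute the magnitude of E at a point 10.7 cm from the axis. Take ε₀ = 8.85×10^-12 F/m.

|E| ≈ 1.06×10^6 N/C

Choose a coaxial cylinder of radius r = 10.7 cm (arbitrary length L) as the Gaussian surface (r < R).
Charge inside radius r per length L is ρ·πr²·L, so λ_enc = ρπr² = 6.33×10^-6 C/m.
By Gauss's law (flux through the curved wall only), E·2πrL = λ_enc L/ε₀.
E = |λ_enc|/(2πε₀r) = (6.33e-6)/(2π·8.85×10^-12·0.107) = 1.06e6 N/C.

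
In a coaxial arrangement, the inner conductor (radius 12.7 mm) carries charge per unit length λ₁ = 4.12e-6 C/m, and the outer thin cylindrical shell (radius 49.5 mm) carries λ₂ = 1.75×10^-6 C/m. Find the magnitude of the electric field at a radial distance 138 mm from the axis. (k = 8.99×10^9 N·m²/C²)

Choose a coaxial cylinder of radius r = 138 mm (arbitrary length L) as the Gaussian surface (r > 49.5 mm, enclosing both).
λ_enc = λ₁ + λ₂ = (4.12e-6) + (1.75×10^-6) = 5.87×10^-6 C/m.
Applying ∮E·dA = Q_enc/ε₀ with the end caps contributing no flux:
E = 2k|λ_enc|/r = 2(8.99×10^9)(5.87e-6)/(0.138) = 7.65×10^5 N/C.

|E| ≈ 7.65e5 N/C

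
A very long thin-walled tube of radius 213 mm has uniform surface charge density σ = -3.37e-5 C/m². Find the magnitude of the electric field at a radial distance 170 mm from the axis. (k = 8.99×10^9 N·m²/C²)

E = 0 (no enclosed charge)

Choose a coaxial cylinder of radius r = 170 mm (arbitrary length L) as the Gaussian surface (r < 213 mm, inside the shell).
No charge is enclosed, so Gauss's law gives E·2πrL = 0 ⇒ E = 0.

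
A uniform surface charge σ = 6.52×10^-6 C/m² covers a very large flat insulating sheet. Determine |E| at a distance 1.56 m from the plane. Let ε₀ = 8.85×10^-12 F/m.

|E| ≈ 3.68×10^5 N/C

Choose a cylindrical pillbox piercing the sheet, end faces (area A) parallel to it.
Flux Φ = 2EA and Q_enc = σA, so 2EA = σA/ε₀ ⇒ E = |σ|/(2ε₀), independent of distance.
E = |σ|/(2ε₀) = (6.52e-6)/(2·8.85×10^-12) = 3.68×10^5 N/C.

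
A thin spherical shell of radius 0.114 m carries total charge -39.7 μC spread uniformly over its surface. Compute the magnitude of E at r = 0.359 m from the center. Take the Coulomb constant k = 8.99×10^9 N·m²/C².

Take a concentric spherical Gaussian surface of radius r = 0.359 m (r > 0.114 m).
The entire shell is enclosed: Q_enc = -3.97×10^-5 C.
Applying ∮E·dA = Q_enc/ε₀ with Φ = E(4πr²):
E = k|Q_enc|/r² = (8.99×10^9)(3.97×10^-5)/(0.359)² = 2.77e6 N/C.

2.77×10^6 N/C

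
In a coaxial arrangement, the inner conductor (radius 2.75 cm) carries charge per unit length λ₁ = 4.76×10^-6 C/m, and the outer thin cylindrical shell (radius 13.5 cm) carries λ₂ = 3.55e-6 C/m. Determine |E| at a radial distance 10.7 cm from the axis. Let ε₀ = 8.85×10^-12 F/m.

Take a coaxial cylindrical Gaussian surface of radius r = 10.7 cm and length L (between the conductors, 2.75 cm < r < 13.5 cm).
Only the inner wire is enclosed; the outer shell contributes nothing inside itself. λ_enc = λ₁ = 4.76e-6 C/m.
Applying ∮E·dA = Q_enc/ε₀ with the end caps contributing no flux:
E = |λ_enc|/(2πε₀r) = (4.76e-6)/(2π·8.85×10^-12·0.107) = 8.00×10^5 N/C.

E ≈ 8.00e5 N/C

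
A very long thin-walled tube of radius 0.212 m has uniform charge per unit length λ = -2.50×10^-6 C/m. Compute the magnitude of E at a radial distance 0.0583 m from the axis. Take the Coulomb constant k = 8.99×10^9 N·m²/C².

E = 0

By cylindrical symmetry E is radial; use a coaxial Gaussian cylinder of radius 0.0583 m and length L (r < 0.212 m, inside the shell).
No charge is enclosed, so Gauss's law gives E·2πrL = 0 ⇒ E = 0.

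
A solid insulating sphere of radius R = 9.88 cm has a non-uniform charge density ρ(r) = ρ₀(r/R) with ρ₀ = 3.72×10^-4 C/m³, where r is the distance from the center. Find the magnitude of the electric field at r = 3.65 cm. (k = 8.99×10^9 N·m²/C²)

Take a concentric spherical Gaussian surface of radius r = 3.65 cm (r < R).
Q_enc = ∫₀^r ρ(r')·4πr'² dr' = (4πρ₀/R) ∫₀^r r'^3 dr' = 4πρ₀ r^4/(4·R) = 2.099×10^-8 C.
Since E is radial and uniform over the Gaussian sphere, Φ = E·4πr² = Q_enc/ε₀.
E = k|Q_enc|/r² = (8.99×10^9)(2.099×10^-8)/(0.0365)² = 1.42×10^5 N/C.

1.42e5 V/m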